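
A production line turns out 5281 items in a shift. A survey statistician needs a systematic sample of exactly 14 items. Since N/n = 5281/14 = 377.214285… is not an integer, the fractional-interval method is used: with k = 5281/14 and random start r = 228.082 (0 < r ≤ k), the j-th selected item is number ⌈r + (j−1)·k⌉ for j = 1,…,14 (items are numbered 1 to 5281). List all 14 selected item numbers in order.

j=1: r + 0k = 228.082 → ⌈·⌉ = 229
j=2: r + 1k = 605.296285… → ⌈·⌉ = 606
j=3: r + 2k = 982.510571… → ⌈·⌉ = 983
j=4: r + 3k = 1359.724857… → ⌈·⌉ = 1360
j=5: r + 4k = 1736.939142… → ⌈·⌉ = 1737
j=6: r + 5k = 2114.153428… → ⌈·⌉ = 2115
j=7: r + 6k = 2491.367714… → ⌈·⌉ = 2492
j=8: r + 7k = 2868.582 → ⌈·⌉ = 2869
j=9: r + 8k = 3245.796285… → ⌈·⌉ = 3246
j=10: r + 9k = 3623.010571… → ⌈·⌉ = 3624
j=11: r + 10k = 4000.224857… → ⌈·⌉ = 4001
j=12: r + 11k = 4377.439142… → ⌈·⌉ = 4378
j=13: r + 12k = 4754.653428… → ⌈·⌉ = 4755
j=14: r + 13k = 5131.867714… → ⌈·⌉ = 5132

229, 606, 983, 1360, 1737, 2115, 2492, 2869, 3246, 3624, 4001, 4378, 4755, 5132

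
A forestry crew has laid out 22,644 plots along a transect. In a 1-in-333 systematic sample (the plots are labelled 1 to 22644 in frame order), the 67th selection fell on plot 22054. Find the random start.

k = 333
r = 22054 − (67−1)×333 = 22054 − 21978 = 76

76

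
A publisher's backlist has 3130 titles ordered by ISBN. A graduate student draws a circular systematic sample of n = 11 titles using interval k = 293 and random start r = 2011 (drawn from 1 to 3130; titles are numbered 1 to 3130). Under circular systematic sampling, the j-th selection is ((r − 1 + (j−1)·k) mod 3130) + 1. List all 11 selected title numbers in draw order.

Selection 1: 2011
Selection 2: 2011 + 293 = 2304
Selection 3: 2304 + 293 = 2597
Selection 4: 2597 + 293 = 2890
Selection 5: 2890 + 293 = 3183 → 3183 − 3130 = 53
Selection 6: 53 + 293 = 346
Selection 7: 346 + 293 = 639
Selection 8: 639 + 293 = 932
Selection 9: 932 + 293 = 1225
Selection 10: 1225 + 293 = 1518
Selection 11: 1518 + 293 = 1811

2011, 2304, 2597, 2890, 53, 346, 639, 932, 1225, 1518, 1811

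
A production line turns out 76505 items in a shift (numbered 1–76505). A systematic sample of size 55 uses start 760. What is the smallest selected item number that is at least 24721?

k = 76505/55 = 1391
Steps past start: ⌈(24721 − 760)/1391⌉ = ⌈23961/1391⌉ = 18
Selected item: 760 + 18×1391 = 25798

25798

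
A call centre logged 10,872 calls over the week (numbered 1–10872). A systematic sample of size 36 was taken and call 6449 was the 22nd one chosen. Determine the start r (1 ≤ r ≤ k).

107

k = 10872/36 = 302
r = 6449 − (22−1)×302 = 6449 − 6342 = 107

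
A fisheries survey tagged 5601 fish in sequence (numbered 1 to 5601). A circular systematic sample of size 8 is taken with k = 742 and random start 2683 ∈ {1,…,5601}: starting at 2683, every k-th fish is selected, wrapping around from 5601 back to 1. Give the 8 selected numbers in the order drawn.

Selection 1: 2683
Selection 2: 2683 + 742 = 3425
Selection 3: 3425 + 742 = 4167
Selection 4: 4167 + 742 = 4909
Selection 5: 4909 + 742 = 5651 → 5651 − 5601 = 50
Selection 6: 50 + 742 = 792
Selection 7: 792 + 742 = 1534
Selection 8: 1534 + 742 = 2276

2683, 3425, 4167, 4909, 50, 792, 1534, 2276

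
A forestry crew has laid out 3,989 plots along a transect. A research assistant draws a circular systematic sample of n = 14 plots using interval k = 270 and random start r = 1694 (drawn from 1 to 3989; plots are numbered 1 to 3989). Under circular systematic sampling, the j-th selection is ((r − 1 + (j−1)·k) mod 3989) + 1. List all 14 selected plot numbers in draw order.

Selection 1: 1694
Selection 2: 1694 + 270 = 1964
Selection 3: 1964 + 270 = 2234
Selection 4: 2234 + 270 = 2504
Selection 5: 2504 + 270 = 2774
Selection 6: 2774 + 270 = 3044
Selection 7: 3044 + 270 = 3314
Selection 8: 3314 + 270 = 3584
Selection 9: 3584 + 270 = 3854
Selection 10: 3854 + 270 = 4124 → 4124 − 3989 = 135
Selection 11: 135 + 270 = 405
Selection 12: 405 + 270 = 675
Selection 13: 675 + 270 = 945
Selection 14: 945 + 270 = 1215

1694, 1964, 2234, 2504, 2774, 3044, 3314, 3584, 3854, 135, 405, 675, 945, 1215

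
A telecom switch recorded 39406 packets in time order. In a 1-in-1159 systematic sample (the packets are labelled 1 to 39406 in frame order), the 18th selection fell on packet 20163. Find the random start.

k = 1159
r = 20163 − (18−1)×1159 = 20163 − 19703 = 460

460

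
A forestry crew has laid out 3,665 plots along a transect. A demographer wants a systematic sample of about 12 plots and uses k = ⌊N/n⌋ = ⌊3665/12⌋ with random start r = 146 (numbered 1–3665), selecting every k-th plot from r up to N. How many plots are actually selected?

12

k = ⌊3665/12⌋ = 305
Achieved size = ⌊(3665 − 146)/305⌋ + 1 = ⌊3519/305⌋ + 1 = 11 + 1 = 12
(last selection: 146 + 11×305 = 3501 ≤ 3665; next would be 3806 > 3665)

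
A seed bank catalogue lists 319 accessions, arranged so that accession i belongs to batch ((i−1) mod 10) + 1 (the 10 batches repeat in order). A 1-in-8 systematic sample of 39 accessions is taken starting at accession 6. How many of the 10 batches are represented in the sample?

5

Consecutive selections differ by k = 8, so their batch numbers differ by 8 mod 10 = 8.
gcd(8, 10) = 2, so the sample visits 10/2 = 5 distinct residues mod 10.
Start 6 is batch 6; the batches hit are 2, 4, 6, 8, 10.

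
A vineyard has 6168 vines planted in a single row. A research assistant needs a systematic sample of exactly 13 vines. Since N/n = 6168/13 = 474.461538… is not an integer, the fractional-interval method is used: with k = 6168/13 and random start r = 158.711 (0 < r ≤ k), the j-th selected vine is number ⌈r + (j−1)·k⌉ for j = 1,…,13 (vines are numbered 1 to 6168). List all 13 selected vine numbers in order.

j=1: r + 0k = 158.711 → ⌈·⌉ = 159
j=2: r + 1k = 633.172538… → ⌈·⌉ = 634
j=3: r + 2k = 1107.634076… → ⌈·⌉ = 1108
j=4: r + 3k = 1582.095615… → ⌈·⌉ = 1583
j=5: r + 4k = 2056.557153… → ⌈·⌉ = 2057
j=6: r + 5k = 2531.018692… → ⌈·⌉ = 2532
j=7: r + 6k = 3005.480230… → ⌈·⌉ = 3006
j=8: r + 7k = 3479.941769… → ⌈·⌉ = 3480
j=9: r + 8k = 3954.403307… → ⌈·⌉ = 3955
j=10: r + 9k = 4428.864846… → ⌈·⌉ = 4429
j=11: r + 10k = 4903.326384… → ⌈·⌉ = 4904
j=12: r + 11k = 5377.787923… → ⌈·⌉ = 5378
j=13: r + 12k = 5852.249461… → ⌈·⌉ = 5853

159, 634, 1108, 1583, 2057, 2532, 3006, 3480, 3955, 4429, 4904, 5378, 5853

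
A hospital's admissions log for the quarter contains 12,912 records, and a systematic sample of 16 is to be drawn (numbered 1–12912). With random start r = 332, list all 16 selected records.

332, 1139, 1946, 2753, 3560, 4367, 5174, 5981, 6788, 7595, 8402, 9209, 10016, 10823, 11630, 12437

k = N/n = 12912/16 = 807
record 1: 332
record 2: 332 + 807 = 1139
record 3: 1139 + 807 = 1946
record 4: 1946 + 807 = 2753
record 5: 2753 + 807 = 3560
record 6: 3560 + 807 = 4367
record 7: 4367 + 807 = 5174
record 8: 5174 + 807 = 5981
record 9: 5981 + 807 = 6788
record 10: 6788 + 807 = 7595
record 11: 7595 + 807 = 8402
record 12: 8402 + 807 = 9209
record 13: 9209 + 807 = 10016
record 14: 10016 + 807 = 10823
record 15: 10823 + 807 = 11630
record 16: 11630 + 807 = 12437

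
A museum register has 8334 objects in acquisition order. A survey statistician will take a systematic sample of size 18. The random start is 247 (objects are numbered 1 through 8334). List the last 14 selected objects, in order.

2099, 2562, 3025, 3488, 3951, 4414, 4877, 5340, 5803, 6266, 6729, 7192, 7655, 8118

k = N/n = 8334/18 = 463
5th selection = 247 + 4×463 = 2099
6th: 2099 + 463 = 2562
7th: 2562 + 463 = 3025
8th: 3025 + 463 = 3488
9th: 3488 + 463 = 3951
10th: 3951 + 463 = 4414
11th: 4414 + 463 = 4877
12th: 4877 + 463 = 5340
13th: 5340 + 463 = 5803
14th: 5803 + 463 = 6266
15th: 6266 + 463 = 6729
16th: 6729 + 463 = 7192
17th: 7192 + 463 = 7655
18th: 7655 + 463 = 8118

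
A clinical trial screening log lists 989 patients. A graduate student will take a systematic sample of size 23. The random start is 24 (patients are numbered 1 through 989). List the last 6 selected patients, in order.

755, 798, 841, 884, 927, 970

k = N/n = 989/23 = 43
18th selection = 24 + 17×43 = 755
19th: 755 + 43 = 798
20th: 798 + 43 = 841
21st: 841 + 43 = 884
22nd: 884 + 43 = 927
23rd: 927 + 43 = 970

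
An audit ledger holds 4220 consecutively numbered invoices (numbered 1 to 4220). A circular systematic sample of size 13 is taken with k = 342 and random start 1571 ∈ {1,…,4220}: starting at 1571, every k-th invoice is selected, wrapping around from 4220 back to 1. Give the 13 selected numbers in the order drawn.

Selection 1: 1571
Selection 2: 1571 + 342 = 1913
Selection 3: 1913 + 342 = 2255
Selection 4: 2255 + 342 = 2597
Selection 5: 2597 + 342 = 2939
Selection 6: 2939 + 342 = 3281
Selection 7: 3281 + 342 = 3623
Selection 8: 3623 + 342 = 3965
Selection 9: 3965 + 342 = 4307 → 4307 − 4220 = 87
Selection 10: 87 + 342 = 429
Selection 11: 429 + 342 = 771
Selection 12: 771 + 342 = 1113
Selection 13: 1113 + 342 = 1455

1571, 1913, 2255, 2597, 2939, 3281, 3623, 3965, 87, 429, 771, 1113, 1455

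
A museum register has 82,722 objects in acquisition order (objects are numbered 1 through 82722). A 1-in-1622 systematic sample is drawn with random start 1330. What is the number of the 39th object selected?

k = 1622
39th selection = r + (39−1)·k = 1330 + 38×1622 = 1330 + 61636 = 62966

62966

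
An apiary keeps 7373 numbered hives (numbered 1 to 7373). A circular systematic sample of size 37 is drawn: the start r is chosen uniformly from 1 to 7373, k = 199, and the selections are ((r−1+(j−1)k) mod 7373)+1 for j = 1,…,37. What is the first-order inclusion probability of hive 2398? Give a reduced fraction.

For each position j, as r ranges over 1…7373 the j-th selection hits every hive exactly once, so hive 2398 is selected for exactly 37 of the 7373 starts.
Inclusion probability = 37/7373.

37/7373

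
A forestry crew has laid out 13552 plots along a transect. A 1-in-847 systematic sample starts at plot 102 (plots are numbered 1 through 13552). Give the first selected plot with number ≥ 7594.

7725

k = 847
Steps past start: ⌈(7594 − 102)/847⌉ = ⌈7492/847⌉ = 9
Selected plot: 102 + 9×847 = 7725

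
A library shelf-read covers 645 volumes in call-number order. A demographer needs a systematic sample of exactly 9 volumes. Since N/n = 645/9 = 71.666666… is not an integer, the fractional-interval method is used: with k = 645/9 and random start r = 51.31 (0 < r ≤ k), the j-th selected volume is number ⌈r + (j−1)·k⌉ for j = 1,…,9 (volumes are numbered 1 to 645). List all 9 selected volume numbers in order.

52, 123, 195, 267, 338, 410, 482, 553, 625

j=1: r + 0k = 51.31 → ⌈·⌉ = 52
j=2: r + 1k = 122.976666… → ⌈·⌉ = 123
j=3: r + 2k = 194.643333… → ⌈·⌉ = 195
j=4: r + 3k = 266.31 → ⌈·⌉ = 267
j=5: r + 4k = 337.976666… → ⌈·⌉ = 338
j=6: r + 5k = 409.643333… → ⌈·⌉ = 410
j=7: r + 6k = 481.31 → ⌈·⌉ = 482
j=8: r + 7k = 552.976666… → ⌈·⌉ = 553
j=9: r + 8k = 624.643333… → ⌈·⌉ = 625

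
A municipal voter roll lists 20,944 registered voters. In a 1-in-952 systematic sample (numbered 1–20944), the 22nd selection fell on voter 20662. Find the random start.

k = 952
r = 20662 − (22−1)×952 = 20662 − 19992 = 670

670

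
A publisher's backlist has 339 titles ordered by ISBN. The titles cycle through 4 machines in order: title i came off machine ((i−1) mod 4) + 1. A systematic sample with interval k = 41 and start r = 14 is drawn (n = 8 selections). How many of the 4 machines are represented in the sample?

Consecutive selections differ by k = 41, so their machine numbers differ by 41 mod 4 = 1.
gcd(41, 4) = 1, so the sample visits 4/1 = 4 distinct residues mod 4.
Start 14 is machine 2; the machines hit are 1, 2, 3, 4.

4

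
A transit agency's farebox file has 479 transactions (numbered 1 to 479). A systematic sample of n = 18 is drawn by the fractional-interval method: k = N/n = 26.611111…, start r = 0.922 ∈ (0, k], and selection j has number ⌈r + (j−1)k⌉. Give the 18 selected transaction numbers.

1, 28, 55, 81, 108, 134, 161, 188, 214, 241, 268, 294, 321, 347, 374, 401, 427, 454

j=1: r + 0k = 0.922 → ⌈·⌉ = 1
j=2: r + 1k = 27.533111… → ⌈·⌉ = 28
j=3: r + 2k = 54.144222… → ⌈·⌉ = 55
j=4: r + 3k = 80.755333… → ⌈·⌉ = 81
j=5: r + 4k = 107.366444… → ⌈·⌉ = 108
j=6: r + 5k = 133.977555… → ⌈·⌉ = 134
j=7: r + 6k = 160.588666… → ⌈·⌉ = 161
j=8: r + 7k = 187.199777… → ⌈·⌉ = 188
j=9: r + 8k = 213.810888… → ⌈·⌉ = 214
j=10: r + 9k = 240.422 → ⌈·⌉ = 241
j=11: r + 10k = 267.033111… → ⌈·⌉ = 268
j=12: r + 11k = 293.644222… → ⌈·⌉ = 294
j=13: r + 12k = 320.255333… → ⌈·⌉ = 321
j=14: r + 13k = 346.866444… → ⌈·⌉ = 347
j=15: r + 14k = 373.477555… → ⌈·⌉ = 374
j=16: r + 15k = 400.088666… → ⌈·⌉ = 401
j=17: r + 16k = 426.699777… → ⌈·⌉ = 427
j=18: r + 17k = 453.310888… → ⌈·⌉ = 454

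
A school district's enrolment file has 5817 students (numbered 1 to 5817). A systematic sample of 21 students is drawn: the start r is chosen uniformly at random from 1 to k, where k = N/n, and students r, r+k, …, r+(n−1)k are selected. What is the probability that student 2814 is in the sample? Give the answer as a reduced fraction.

1/277

k = 5817/21 = 277.
Student 2814 is selected iff r ≡ 2814 (mod 277); exactly one such r in {1,…,277}.
Inclusion probability = 1/277.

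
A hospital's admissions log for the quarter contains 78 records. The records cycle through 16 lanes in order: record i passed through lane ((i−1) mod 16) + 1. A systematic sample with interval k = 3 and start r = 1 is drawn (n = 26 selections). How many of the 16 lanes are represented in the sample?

16

Consecutive selections differ by k = 3, so their lane numbers differ by 3 mod 16 = 3.
gcd(3, 16) = 1, so the sample visits 16/1 = 16 distinct residues mod 16.
Start 1 is lane 1; the lanes hit are 1, 2, 3, 4, 5, 6, 7, 8, 9, 10, 11, 12, 13, 14, 15, 16.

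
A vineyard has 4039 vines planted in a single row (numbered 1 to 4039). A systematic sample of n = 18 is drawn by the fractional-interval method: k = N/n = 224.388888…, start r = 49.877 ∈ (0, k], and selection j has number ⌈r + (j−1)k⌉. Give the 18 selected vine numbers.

j=1: r + 0k = 49.877 → ⌈·⌉ = 50
j=2: r + 1k = 274.265888… → ⌈·⌉ = 275
j=3: r + 2k = 498.654777… → ⌈·⌉ = 499
j=4: r + 3k = 723.043666… → ⌈·⌉ = 724
j=5: r + 4k = 947.432555… → ⌈·⌉ = 948
j=6: r + 5k = 1171.821444… → ⌈·⌉ = 1172
j=7: r + 6k = 1396.210333… → ⌈·⌉ = 1397
j=8: r + 7k = 1620.599222… → ⌈·⌉ = 1621
j=9: r + 8k = 1844.988111… → ⌈·⌉ = 1845
j=10: r + 9k = 2069.377 → ⌈·⌉ = 2070
j=11: r + 10k = 2293.765888… → ⌈·⌉ = 2294
j=12: r + 11k = 2518.154777… → ⌈·⌉ = 2519
j=13: r + 12k = 2742.543666… → ⌈·⌉ = 2743
j=14: r + 13k = 2966.932555… → ⌈·⌉ = 2967
j=15: r + 14k = 3191.321444… → ⌈·⌉ = 3192
j=16: r + 15k = 3415.710333… → ⌈·⌉ = 3416
j=17: r + 16k = 3640.099222… → ⌈·⌉ = 3641
j=18: r + 17k = 3864.488111… → ⌈·⌉ = 3865

50, 275, 499, 724, 948, 1172, 1397, 1621, 1845, 2070, 2294, 2519, 2743, 2967, 3192, 3416, 3641, 3865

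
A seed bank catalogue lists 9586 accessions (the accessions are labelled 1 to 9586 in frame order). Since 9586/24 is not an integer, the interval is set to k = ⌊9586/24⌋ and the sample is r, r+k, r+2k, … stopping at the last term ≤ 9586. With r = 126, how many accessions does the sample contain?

k = ⌊9586/24⌋ = 399
Achieved size = ⌊(9586 − 126)/399⌋ + 1 = ⌊9460/399⌋ + 1 = 23 + 1 = 24
(last selection: 126 + 23×399 = 9303 ≤ 9586; next would be 9702 > 9586)

24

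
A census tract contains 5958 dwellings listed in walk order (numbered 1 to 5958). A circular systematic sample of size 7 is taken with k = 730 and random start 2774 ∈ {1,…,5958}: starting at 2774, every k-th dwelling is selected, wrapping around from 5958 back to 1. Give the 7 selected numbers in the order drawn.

2774, 3504, 4234, 4964, 5694, 466, 1196

Selection 1: 2774
Selection 2: 2774 + 730 = 3504
Selection 3: 3504 + 730 = 4234
Selection 4: 4234 + 730 = 4964
Selection 5: 4964 + 730 = 5694
Selection 6: 5694 + 730 = 6424 → 6424 − 5958 = 466
Selection 7: 466 + 730 = 1196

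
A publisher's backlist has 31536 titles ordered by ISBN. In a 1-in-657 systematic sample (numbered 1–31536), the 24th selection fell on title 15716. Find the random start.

k = 657
r = 15716 − (24−1)×657 = 15716 − 15111 = 605

605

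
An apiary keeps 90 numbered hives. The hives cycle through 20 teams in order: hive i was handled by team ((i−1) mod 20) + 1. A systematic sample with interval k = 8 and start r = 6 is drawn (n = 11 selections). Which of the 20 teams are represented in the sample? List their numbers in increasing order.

Consecutive selections differ by k = 8, so their team numbers differ by 8 mod 20 = 8.
gcd(8, 20) = 4, so the sample visits 20/4 = 5 distinct residues mod 20.
Start 6 is team 6; the teams hit are 2, 6, 10, 14, 18.

2, 6, 10, 14, 18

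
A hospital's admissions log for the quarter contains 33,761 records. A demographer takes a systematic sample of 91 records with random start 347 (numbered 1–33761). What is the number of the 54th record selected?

k = 33761/91 = 371
54th selection = r + (54−1)·k = 347 + 53×371 = 347 + 19663 = 20010

20010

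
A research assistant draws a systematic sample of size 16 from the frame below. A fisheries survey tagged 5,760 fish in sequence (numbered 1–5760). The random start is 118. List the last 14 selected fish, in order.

k = N/n = 5760/16 = 360
3rd selection = 118 + 2×360 = 838
4th: 838 + 360 = 1198
5th: 1198 + 360 = 1558
6th: 1558 + 360 = 1918
7th: 1918 + 360 = 2278
8th: 2278 + 360 = 2638
9th: 2638 + 360 = 2998
10th: 2998 + 360 = 3358
11th: 3358 + 360 = 3718
12th: 3718 + 360 = 4078
13th: 4078 + 360 = 4438
14th: 4438 + 360 = 4798
15th: 4798 + 360 = 5158
16th: 5158 + 360 = 5518

838, 1198, 1558, 1918, 2278, 2638, 2998, 3358, 3718, 4078, 4438, 4798, 5158, 5518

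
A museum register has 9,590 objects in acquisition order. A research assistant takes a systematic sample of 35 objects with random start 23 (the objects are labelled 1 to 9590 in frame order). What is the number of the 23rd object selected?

k = 9590/35 = 274
23rd selection = r + (23−1)·k = 23 + 22×274 = 23 + 6028 = 6051

6051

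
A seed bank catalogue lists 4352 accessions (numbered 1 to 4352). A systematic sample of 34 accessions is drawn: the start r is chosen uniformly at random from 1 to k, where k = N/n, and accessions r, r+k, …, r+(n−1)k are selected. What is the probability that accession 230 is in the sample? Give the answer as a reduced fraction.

1/128

k = 4352/34 = 128.
Accession 230 is selected iff r ≡ 230 (mod 128); exactly one such r in {1,…,128}.
Inclusion probability = 1/128.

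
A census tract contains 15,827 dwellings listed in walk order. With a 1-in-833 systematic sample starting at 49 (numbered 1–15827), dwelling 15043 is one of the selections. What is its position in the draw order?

k = 833
position = (15043 − 49)/833 + 1 = 14994/833 + 1 = 18 + 1 = 19

19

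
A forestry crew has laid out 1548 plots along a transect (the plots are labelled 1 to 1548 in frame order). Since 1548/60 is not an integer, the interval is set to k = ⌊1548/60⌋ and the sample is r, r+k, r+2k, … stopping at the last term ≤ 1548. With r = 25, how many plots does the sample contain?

k = ⌊1548/60⌋ = 25
Achieved size = ⌊(1548 − 25)/25⌋ + 1 = ⌊1523/25⌋ + 1 = 60 + 1 = 61
(last selection: 25 + 60×25 = 1525 ≤ 1548; next would be 1550 > 1548)

61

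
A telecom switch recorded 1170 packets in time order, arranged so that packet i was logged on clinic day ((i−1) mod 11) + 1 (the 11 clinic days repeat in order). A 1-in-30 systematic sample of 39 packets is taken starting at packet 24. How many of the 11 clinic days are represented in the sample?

11

Consecutive selections differ by k = 30, so their clinic day numbers differ by 30 mod 11 = 8.
gcd(30, 11) = 1, so the sample visits 11/1 = 11 distinct residues mod 11.
Start 24 is clinic day 2; the clinic days hit are 1, 2, 3, 4, 5, 6, 7, 8, 9, 10, 11.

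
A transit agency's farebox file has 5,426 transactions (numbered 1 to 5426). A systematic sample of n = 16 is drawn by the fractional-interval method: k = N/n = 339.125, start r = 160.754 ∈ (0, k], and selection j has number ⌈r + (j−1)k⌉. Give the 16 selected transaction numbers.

j=1: r + 0k = 160.754 → ⌈·⌉ = 161
j=2: r + 1k = 499.879 → ⌈·⌉ = 500
j=3: r + 2k = 839.004 → ⌈·⌉ = 840
j=4: r + 3k = 1178.129 → ⌈·⌉ = 1179
j=5: r + 4k = 1517.254 → ⌈·⌉ = 1518
j=6: r + 5k = 1856.379 → ⌈·⌉ = 1857
j=7: r + 6k = 2195.504 → ⌈·⌉ = 2196
j=8: r + 7k = 2534.629 → ⌈·⌉ = 2535
j=9: r + 8k = 2873.754 → ⌈·⌉ = 2874
j=10: r + 9k = 3212.879 → ⌈·⌉ = 3213
j=11: r + 10k = 3552.004 → ⌈·⌉ = 3553
j=12: r + 11k = 3891.129 → ⌈·⌉ = 3892
j=13: r + 12k = 4230.254 → ⌈·⌉ = 4231
j=14: r + 13k = 4569.379 → ⌈·⌉ = 4570
j=15: r + 14k = 4908.504 → ⌈·⌉ = 4909
j=16: r + 15k = 5247.629 → ⌈·⌉ = 5248

161, 500, 840, 1179, 1518, 1857, 2196, 2535, 2874, 3213, 3553, 3892, 4231, 4570, 4909, 5248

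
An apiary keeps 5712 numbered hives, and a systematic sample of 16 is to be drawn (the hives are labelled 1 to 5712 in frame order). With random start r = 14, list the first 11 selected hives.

14, 371, 728, 1085, 1442, 1799, 2156, 2513, 2870, 3227, 3584

k = N/n = 5712/16 = 357
hive 1: 14
hive 2: 14 + 357 = 371
hive 3: 371 + 357 = 728
hive 4: 728 + 357 = 1085
hive 5: 1085 + 357 = 1442
hive 6: 1442 + 357 = 1799
hive 7: 1799 + 357 = 2156
hive 8: 2156 + 357 = 2513
hive 9: 2513 + 357 = 2870
hive 10: 2870 + 357 = 3227
hive 11: 3227 + 357 = 3584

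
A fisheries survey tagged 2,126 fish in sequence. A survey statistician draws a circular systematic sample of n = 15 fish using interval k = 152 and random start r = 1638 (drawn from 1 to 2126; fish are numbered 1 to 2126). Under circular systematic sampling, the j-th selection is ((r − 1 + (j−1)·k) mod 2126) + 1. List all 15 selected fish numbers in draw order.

Selection 1: 1638
Selection 2: 1638 + 152 = 1790
Selection 3: 1790 + 152 = 1942
Selection 4: 1942 + 152 = 2094
Selection 5: 2094 + 152 = 2246 → 2246 − 2126 = 120
Selection 6: 120 + 152 = 272
Selection 7: 272 + 152 = 424
Selection 8: 424 + 152 = 576
Selection 9: 576 + 152 = 728
Selection 10: 728 + 152 = 880
Selection 11: 880 + 152 = 1032
Selection 12: 1032 + 152 = 1184
Selection 13: 1184 + 152 = 1336
Selection 14: 1336 + 152 = 1488
Selection 15: 1488 + 152 = 1640

1638, 1790, 1942, 2094, 120, 272, 424, 576, 728, 880, 1032, 1184, 1336, 1488, 1640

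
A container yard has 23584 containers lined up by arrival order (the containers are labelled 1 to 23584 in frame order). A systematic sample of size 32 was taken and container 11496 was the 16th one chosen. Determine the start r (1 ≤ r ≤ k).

k = 23584/32 = 737
r = 11496 − (16−1)×737 = 11496 − 11055 = 441

441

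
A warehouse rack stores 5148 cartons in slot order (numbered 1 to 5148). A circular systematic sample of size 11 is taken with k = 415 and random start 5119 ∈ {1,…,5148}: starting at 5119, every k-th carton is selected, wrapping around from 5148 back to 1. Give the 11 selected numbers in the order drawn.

5119, 386, 801, 1216, 1631, 2046, 2461, 2876, 3291, 3706, 4121

Selection 1: 5119
Selection 2: 5119 + 415 = 5534 → 5534 − 5148 = 386
Selection 3: 386 + 415 = 801
Selection 4: 801 + 415 = 1216
Selection 5: 1216 + 415 = 1631
Selection 6: 1631 + 415 = 2046
Selection 7: 2046 + 415 = 2461
Selection 8: 2461 + 415 = 2876
Selection 9: 2876 + 415 = 3291
Selection 10: 3291 + 415 = 3706
Selection 11: 3706 + 415 = 4121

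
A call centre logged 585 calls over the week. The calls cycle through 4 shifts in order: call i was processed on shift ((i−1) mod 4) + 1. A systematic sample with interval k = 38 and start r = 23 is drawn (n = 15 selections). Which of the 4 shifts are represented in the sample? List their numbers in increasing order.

Consecutive selections differ by k = 38, so their shift numbers differ by 38 mod 4 = 2.
gcd(38, 4) = 2, so the sample visits 4/2 = 2 distinct residues mod 4.
Start 23 is shift 3; the shifts hit are 1, 3.

1, 3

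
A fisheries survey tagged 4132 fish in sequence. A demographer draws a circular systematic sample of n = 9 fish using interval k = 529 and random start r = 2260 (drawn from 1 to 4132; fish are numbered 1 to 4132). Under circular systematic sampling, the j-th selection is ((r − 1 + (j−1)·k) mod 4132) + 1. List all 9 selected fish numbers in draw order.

Selection 1: 2260
Selection 2: 2260 + 529 = 2789
Selection 3: 2789 + 529 = 3318
Selection 4: 3318 + 529 = 3847
Selection 5: 3847 + 529 = 4376 → 4376 − 4132 = 244
Selection 6: 244 + 529 = 773
Selection 7: 773 + 529 = 1302
Selection 8: 1302 + 529 = 1831
Selection 9: 1831 + 529 = 2360

2260, 2789, 3318, 3847, 244, 773, 1302, 1831, 2360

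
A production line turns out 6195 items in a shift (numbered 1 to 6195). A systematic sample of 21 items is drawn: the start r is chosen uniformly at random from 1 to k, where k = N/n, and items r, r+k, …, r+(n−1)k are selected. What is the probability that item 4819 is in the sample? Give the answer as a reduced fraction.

k = 6195/21 = 295.
Item 4819 is selected iff r ≡ 4819 (mod 295); exactly one such r in {1,…,295}.
Inclusion probability = 1/295.

1/295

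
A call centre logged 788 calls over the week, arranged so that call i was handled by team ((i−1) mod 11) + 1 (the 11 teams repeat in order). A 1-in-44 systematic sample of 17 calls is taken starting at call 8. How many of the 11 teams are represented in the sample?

Consecutive selections differ by k = 44, so their team numbers differ by 44 mod 11 = 0.
gcd(44, 11) = 11, so the sample visits 11/11 = 1 distinct residues mod 11.
Start 8 is team 8; the teams hit are 8.

1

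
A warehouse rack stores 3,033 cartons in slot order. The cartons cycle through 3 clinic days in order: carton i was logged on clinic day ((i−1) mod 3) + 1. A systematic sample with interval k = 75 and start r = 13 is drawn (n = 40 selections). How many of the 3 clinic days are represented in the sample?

1

Consecutive selections differ by k = 75, so their clinic day numbers differ by 75 mod 3 = 0.
gcd(75, 3) = 3, so the sample visits 3/3 = 1 distinct residues mod 3.
Start 13 is clinic day 1; the clinic days hit are 1.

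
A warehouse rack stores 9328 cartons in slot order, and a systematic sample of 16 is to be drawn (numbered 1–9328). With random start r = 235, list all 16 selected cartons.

235, 818, 1401, 1984, 2567, 3150, 3733, 4316, 4899, 5482, 6065, 6648, 7231, 7814, 8397, 8980

k = N/n = 9328/16 = 583
carton 1: 235
carton 2: 235 + 583 = 818
carton 3: 818 + 583 = 1401
carton 4: 1401 + 583 = 1984
carton 5: 1984 + 583 = 2567
carton 6: 2567 + 583 = 3150
carton 7: 3150 + 583 = 3733
carton 8: 3733 + 583 = 4316
carton 9: 4316 + 583 = 4899
carton 10: 4899 + 583 = 5482
carton 11: 5482 + 583 = 6065
carton 12: 6065 + 583 = 6648
carton 13: 6648 + 583 = 7231
carton 14: 7231 + 583 = 7814
carton 15: 7814 + 583 = 8397
carton 16: 8397 + 583 = 8980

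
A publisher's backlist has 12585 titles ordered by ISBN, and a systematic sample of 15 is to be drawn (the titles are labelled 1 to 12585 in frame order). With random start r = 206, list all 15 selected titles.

k = N/n = 12585/15 = 839
title 1: 206
title 2: 206 + 839 = 1045
title 3: 1045 + 839 = 1884
title 4: 1884 + 839 = 2723
title 5: 2723 + 839 = 3562
title 6: 3562 + 839 = 4401
title 7: 4401 + 839 = 5240
title 8: 5240 + 839 = 6079
title 9: 6079 + 839 = 6918
title 10: 6918 + 839 = 7757
title 11: 7757 + 839 = 8596
title 12: 8596 + 839 = 9435
title 13: 9435 + 839 = 10274
title 14: 10274 + 839 = 11113
title 15: 11113 + 839 = 11952

206, 1045, 1884, 2723, 3562, 4401, 5240, 6079, 6918, 7757, 8596, 9435, 10274, 11113, 11952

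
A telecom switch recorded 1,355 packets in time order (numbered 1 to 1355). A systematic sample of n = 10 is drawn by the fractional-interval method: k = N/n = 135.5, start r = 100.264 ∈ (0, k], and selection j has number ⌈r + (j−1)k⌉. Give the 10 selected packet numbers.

101, 236, 372, 507, 643, 778, 914, 1049, 1185, 1320

j=1: r + 0k = 100.264 → ⌈·⌉ = 101
j=2: r + 1k = 235.764 → ⌈·⌉ = 236
j=3: r + 2k = 371.264 → ⌈·⌉ = 372
j=4: r + 3k = 506.764 → ⌈·⌉ = 507
j=5: r + 4k = 642.264 → ⌈·⌉ = 643
j=6: r + 5k = 777.764 → ⌈·⌉ = 778
j=7: r + 6k = 913.264 → ⌈·⌉ = 914
j=8: r + 7k = 1048.764 → ⌈·⌉ = 1049
j=9: r + 8k = 1184.264 → ⌈·⌉ = 1185
j=10: r + 9k = 1319.764 → ⌈·⌉ = 1320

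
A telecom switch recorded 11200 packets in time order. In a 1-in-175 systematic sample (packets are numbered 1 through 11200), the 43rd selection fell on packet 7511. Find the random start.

161

k = 175
r = 7511 − (43−1)×175 = 7511 − 7350 = 161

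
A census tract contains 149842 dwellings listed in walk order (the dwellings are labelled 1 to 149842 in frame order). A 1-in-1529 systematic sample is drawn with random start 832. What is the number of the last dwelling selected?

k = 1529
98th selection = r + (98−1)·k = 832 + 97×1529 = 832 + 148313 = 149145

149145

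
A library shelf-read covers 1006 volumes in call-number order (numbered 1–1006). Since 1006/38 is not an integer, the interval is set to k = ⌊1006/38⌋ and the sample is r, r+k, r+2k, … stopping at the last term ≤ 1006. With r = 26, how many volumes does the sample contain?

k = ⌊1006/38⌋ = 26
Achieved size = ⌊(1006 − 26)/26⌋ + 1 = ⌊980/26⌋ + 1 = 37 + 1 = 38
(last selection: 26 + 37×26 = 988 ≤ 1006; next would be 1014 > 1006)

38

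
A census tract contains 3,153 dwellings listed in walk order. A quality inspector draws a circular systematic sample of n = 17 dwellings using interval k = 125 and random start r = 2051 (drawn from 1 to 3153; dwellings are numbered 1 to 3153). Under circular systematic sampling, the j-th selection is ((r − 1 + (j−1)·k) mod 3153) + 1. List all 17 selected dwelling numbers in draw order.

Selection 1: 2051
Selection 2: 2051 + 125 = 2176
Selection 3: 2176 + 125 = 2301
Selection 4: 2301 + 125 = 2426
Selection 5: 2426 + 125 = 2551
Selection 6: 2551 + 125 = 2676
Selection 7: 2676 + 125 = 2801
Selection 8: 2801 + 125 = 2926
Selection 9: 2926 + 125 = 3051
Selection 10: 3051 + 125 = 3176 → 3176 − 3153 = 23
Selection 11: 23 + 125 = 148
Selection 12: 148 + 125 = 273
Selection 13: 273 + 125 = 398
Selection 14: 398 + 125 = 523
Selection 15: 523 + 125 = 648
Selection 16: 648 + 125 = 773
Selection 17: 773 + 125 = 898

2051, 2176, 2301, 2426, 2551, 2676, 2801, 2926, 3051, 23, 148, 273, 398, 523, 648, 773, 898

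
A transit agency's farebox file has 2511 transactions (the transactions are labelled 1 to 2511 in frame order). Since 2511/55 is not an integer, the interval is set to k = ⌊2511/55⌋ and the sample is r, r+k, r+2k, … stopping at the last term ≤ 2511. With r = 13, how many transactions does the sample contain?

56

k = ⌊2511/55⌋ = 45
Achieved size = ⌊(2511 − 13)/45⌋ + 1 = ⌊2498/45⌋ + 1 = 55 + 1 = 56
(last selection: 13 + 55×45 = 2488 ≤ 2511; next would be 2533 > 2511)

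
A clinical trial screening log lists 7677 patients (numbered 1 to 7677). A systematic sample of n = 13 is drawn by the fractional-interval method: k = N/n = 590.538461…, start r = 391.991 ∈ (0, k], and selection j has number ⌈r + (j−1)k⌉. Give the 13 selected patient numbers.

j=1: r + 0k = 391.991 → ⌈·⌉ = 392
j=2: r + 1k = 982.529461… → ⌈·⌉ = 983
j=3: r + 2k = 1573.067923… → ⌈·⌉ = 1574
j=4: r + 3k = 2163.606384… → ⌈·⌉ = 2164
j=5: r + 4k = 2754.144846… → ⌈·⌉ = 2755
j=6: r + 5k = 3344.683307… → ⌈·⌉ = 3345
j=7: r + 6k = 3935.221769… → ⌈·⌉ = 3936
j=8: r + 7k = 4525.760230… → ⌈·⌉ = 4526
j=9: r + 8k = 5116.298692… → ⌈·⌉ = 5117
j=10: r + 9k = 5706.837153… → ⌈·⌉ = 5707
j=11: r + 10k = 6297.375615… → ⌈·⌉ = 6298
j=12: r + 11k = 6887.914076… → ⌈·⌉ = 6888
j=13: r + 12k = 7478.452538… → ⌈·⌉ = 7479

392, 983, 1574, 2164, 2755, 3345, 3936, 4526, 5117, 5707, 6298, 6888, 7479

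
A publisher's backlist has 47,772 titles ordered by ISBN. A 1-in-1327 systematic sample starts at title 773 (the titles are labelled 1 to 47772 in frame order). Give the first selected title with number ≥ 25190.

k = 1327
Steps past start: ⌈(25190 − 773)/1327⌉ = ⌈24417/1327⌉ = 19
Selected title: 773 + 19×1327 = 25986

25986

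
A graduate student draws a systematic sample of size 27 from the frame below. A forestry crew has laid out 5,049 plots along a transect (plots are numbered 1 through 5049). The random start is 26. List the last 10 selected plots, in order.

k = N/n = 5049/27 = 187
18th selection = 26 + 17×187 = 3205
19th: 3205 + 187 = 3392
20th: 3392 + 187 = 3579
21st: 3579 + 187 = 3766
22nd: 3766 + 187 = 3953
23rd: 3953 + 187 = 4140
24th: 4140 + 187 = 4327
25th: 4327 + 187 = 4514
26th: 4514 + 187 = 4701
27th: 4701 + 187 = 4888

3205, 3392, 3579, 3766, 3953, 4140, 4327, 4514, 4701, 4888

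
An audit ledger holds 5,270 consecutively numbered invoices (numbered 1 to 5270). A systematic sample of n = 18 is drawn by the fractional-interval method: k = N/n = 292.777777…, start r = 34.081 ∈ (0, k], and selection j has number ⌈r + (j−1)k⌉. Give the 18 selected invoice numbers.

j=1: r + 0k = 34.081 → ⌈·⌉ = 35
j=2: r + 1k = 326.858777… → ⌈·⌉ = 327
j=3: r + 2k = 619.636555… → ⌈·⌉ = 620
j=4: r + 3k = 912.414333… → ⌈·⌉ = 913
j=5: r + 4k = 1205.192111… → ⌈·⌉ = 1206
j=6: r + 5k = 1497.969888… → ⌈·⌉ = 1498
j=7: r + 6k = 1790.747666… → ⌈·⌉ = 1791
j=8: r + 7k = 2083.525444… → ⌈·⌉ = 2084
j=9: r + 8k = 2376.303222… → ⌈·⌉ = 2377
j=10: r + 9k = 2669.081 → ⌈·⌉ = 2670
j=11: r + 10k = 2961.858777… → ⌈·⌉ = 2962
j=12: r + 11k = 3254.636555… → ⌈·⌉ = 3255
j=13: r + 12k = 3547.414333… → ⌈·⌉ = 3548
j=14: r + 13k = 3840.192111… → ⌈·⌉ = 3841
j=15: r + 14k = 4132.969888… → ⌈·⌉ = 4133
j=16: r + 15k = 4425.747666… → ⌈·⌉ = 4426
j=17: r + 16k = 4718.525444… → ⌈·⌉ = 4719
j=18: r + 17k = 5011.303222… → ⌈·⌉ = 5012

35, 327, 620, 913, 1206, 1498, 1791, 2084, 2377, 2670, 2962, 3255, 3548, 3841, 4133, 4426, 4719, 5012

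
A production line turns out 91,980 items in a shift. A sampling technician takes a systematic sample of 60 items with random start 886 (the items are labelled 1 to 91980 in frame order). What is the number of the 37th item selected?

k = 91980/60 = 1533
37th selection = r + (37−1)·k = 886 + 36×1533 = 886 + 55188 = 56074

56074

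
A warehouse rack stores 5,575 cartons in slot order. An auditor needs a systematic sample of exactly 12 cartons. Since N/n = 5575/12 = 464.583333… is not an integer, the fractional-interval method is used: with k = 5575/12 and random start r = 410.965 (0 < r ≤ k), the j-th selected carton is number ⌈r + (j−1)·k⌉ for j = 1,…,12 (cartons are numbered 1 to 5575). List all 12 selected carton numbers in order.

411, 876, 1341, 1805, 2270, 2734, 3199, 3664, 4128, 4593, 5057, 5522

j=1: r + 0k = 410.965 → ⌈·⌉ = 411
j=2: r + 1k = 875.548333… → ⌈·⌉ = 876
j=3: r + 2k = 1340.131666… → ⌈·⌉ = 1341
j=4: r + 3k = 1804.715 → ⌈·⌉ = 1805
j=5: r + 4k = 2269.298333… → ⌈·⌉ = 2270
j=6: r + 5k = 2733.881666… → ⌈·⌉ = 2734
j=7: r + 6k = 3198.465 → ⌈·⌉ = 3199
j=8: r + 7k = 3663.048333… → ⌈·⌉ = 3664
j=9: r + 8k = 4127.631666… → ⌈·⌉ = 4128
j=10: r + 9k = 4592.215 → ⌈·⌉ = 4593
j=11: r + 10k = 5056.798333… → ⌈·⌉ = 5057
j=12: r + 11k = 5521.381666… → ⌈·⌉ = 5522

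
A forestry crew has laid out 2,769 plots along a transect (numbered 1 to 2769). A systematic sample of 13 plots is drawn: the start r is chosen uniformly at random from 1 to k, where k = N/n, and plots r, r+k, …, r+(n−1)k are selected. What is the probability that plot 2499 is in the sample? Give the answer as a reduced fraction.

1/213

k = 2769/13 = 213.
Plot 2499 is selected iff r ≡ 2499 (mod 213); exactly one such r in {1,…,213}.
Inclusion probability = 1/213.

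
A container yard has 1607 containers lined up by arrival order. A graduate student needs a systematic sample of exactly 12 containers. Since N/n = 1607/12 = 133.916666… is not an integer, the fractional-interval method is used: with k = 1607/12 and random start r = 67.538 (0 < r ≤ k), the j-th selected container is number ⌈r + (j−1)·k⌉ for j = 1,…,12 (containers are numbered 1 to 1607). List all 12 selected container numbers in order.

j=1: r + 0k = 67.538 → ⌈·⌉ = 68
j=2: r + 1k = 201.454666… → ⌈·⌉ = 202
j=3: r + 2k = 335.371333… → ⌈·⌉ = 336
j=4: r + 3k = 469.288 → ⌈·⌉ = 470
j=5: r + 4k = 603.204666… → ⌈·⌉ = 604
j=6: r + 5k = 737.121333… → ⌈·⌉ = 738
j=7: r + 6k = 871.038 → ⌈·⌉ = 872
j=8: r + 7k = 1004.954666… → ⌈·⌉ = 1005
j=9: r + 8k = 1138.871333… → ⌈·⌉ = 1139
j=10: r + 9k = 1272.788 → ⌈·⌉ = 1273
j=11: r + 10k = 1406.704666… → ⌈·⌉ = 1407
j=12: r + 11k = 1540.621333… → ⌈·⌉ = 1541

68, 202, 336, 470, 604, 738, 872, 1005, 1139, 1273, 1407, 1541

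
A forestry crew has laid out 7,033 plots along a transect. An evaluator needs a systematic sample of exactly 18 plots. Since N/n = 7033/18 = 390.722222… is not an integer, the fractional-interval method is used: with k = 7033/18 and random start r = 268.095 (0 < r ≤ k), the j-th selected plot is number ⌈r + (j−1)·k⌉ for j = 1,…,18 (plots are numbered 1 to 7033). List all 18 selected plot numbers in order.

269, 659, 1050, 1441, 1831, 2222, 2613, 3004, 3394, 3785, 4176, 4567, 4957, 5348, 5739, 6129, 6520, 6911

j=1: r + 0k = 268.095 → ⌈·⌉ = 269
j=2: r + 1k = 658.817222… → ⌈·⌉ = 659
j=3: r + 2k = 1049.539444… → ⌈·⌉ = 1050
j=4: r + 3k = 1440.261666… → ⌈·⌉ = 1441
j=5: r + 4k = 1830.983888… → ⌈·⌉ = 1831
j=6: r + 5k = 2221.706111… → ⌈·⌉ = 2222
j=7: r + 6k = 2612.428333… → ⌈·⌉ = 2613
j=8: r + 7k = 3003.150555… → ⌈·⌉ = 3004
j=9: r + 8k = 3393.872777… → ⌈·⌉ = 3394
j=10: r + 9k = 3784.595 → ⌈·⌉ = 3785
j=11: r + 10k = 4175.317222… → ⌈·⌉ = 4176
j=12: r + 11k = 4566.039444… → ⌈·⌉ = 4567
j=13: r + 12k = 4956.761666… → ⌈·⌉ = 4957
j=14: r + 13k = 5347.483888… → ⌈·⌉ = 5348
j=15: r + 14k = 5738.206111… → ⌈·⌉ = 5739
j=16: r + 15k = 6128.928333… → ⌈·⌉ = 6129
j=17: r + 16k = 6519.650555… → ⌈·⌉ = 6520
j=18: r + 17k = 6910.372777… → ⌈·⌉ = 6911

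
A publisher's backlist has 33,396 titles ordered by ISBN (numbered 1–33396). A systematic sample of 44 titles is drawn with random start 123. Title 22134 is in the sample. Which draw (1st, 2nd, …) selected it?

k = 33396/44 = 759
position = (22134 − 123)/759 + 1 = 22011/759 + 1 = 29 + 1 = 30

30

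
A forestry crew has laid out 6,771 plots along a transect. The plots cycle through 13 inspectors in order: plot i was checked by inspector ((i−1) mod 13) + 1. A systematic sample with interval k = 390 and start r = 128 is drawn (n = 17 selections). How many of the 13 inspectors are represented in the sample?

Consecutive selections differ by k = 390, so their inspector numbers differ by 390 mod 13 = 0.
gcd(390, 13) = 13, so the sample visits 13/13 = 1 distinct residues mod 13.
Start 128 is inspector 11; the inspectors hit are 11.

1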